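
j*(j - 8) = j^2 - 8*j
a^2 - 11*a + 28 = (a - 7)*(a - 4)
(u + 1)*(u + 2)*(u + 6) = u^3 + 9*u^2 + 20*u + 12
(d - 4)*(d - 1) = d^2 - 5*d + 4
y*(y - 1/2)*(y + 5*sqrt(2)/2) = y^3 - y^2/2 + 5*sqrt(2)*y^2/2 - 5*sqrt(2)*y/4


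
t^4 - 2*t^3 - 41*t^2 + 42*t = t*(t - 7)*(t - 1)*(t + 6)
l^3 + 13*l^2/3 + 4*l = l*(l + 4/3)*(l + 3)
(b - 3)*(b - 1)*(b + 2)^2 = b^4 - 9*b^2 - 4*b + 12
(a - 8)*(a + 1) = a^2 - 7*a - 8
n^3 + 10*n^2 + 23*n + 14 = (n + 1)*(n + 2)*(n + 7)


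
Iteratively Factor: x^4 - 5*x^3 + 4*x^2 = (x)*(x^3 - 5*x^2 + 4*x) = x*(x - 1)*(x^2 - 4*x) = x*(x - 4)*(x - 1)*(x)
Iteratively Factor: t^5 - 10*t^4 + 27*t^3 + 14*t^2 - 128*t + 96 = (t - 4)*(t^4 - 6*t^3 + 3*t^2 + 26*t - 24) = (t - 4)*(t - 1)*(t^3 - 5*t^2 - 2*t + 24) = (t - 4)*(t - 3)*(t - 1)*(t^2 - 2*t - 8) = (t - 4)^2*(t - 3)*(t - 1)*(t + 2)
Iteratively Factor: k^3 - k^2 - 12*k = (k + 3)*(k^2 - 4*k) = (k - 4)*(k + 3)*(k)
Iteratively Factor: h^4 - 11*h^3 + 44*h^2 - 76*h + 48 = (h - 2)*(h^3 - 9*h^2 + 26*h - 24) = (h - 2)^2*(h^2 - 7*h + 12) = (h - 3)*(h - 2)^2*(h - 4)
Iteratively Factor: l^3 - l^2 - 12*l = (l)*(l^2 - l - 12) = l*(l - 4)*(l + 3)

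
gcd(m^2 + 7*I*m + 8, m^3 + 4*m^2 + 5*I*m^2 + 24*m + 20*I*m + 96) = m + 8*I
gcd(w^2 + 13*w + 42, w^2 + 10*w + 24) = w + 6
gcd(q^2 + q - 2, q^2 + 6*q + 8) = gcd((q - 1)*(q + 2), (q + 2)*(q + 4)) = q + 2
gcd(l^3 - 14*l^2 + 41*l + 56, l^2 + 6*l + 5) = l + 1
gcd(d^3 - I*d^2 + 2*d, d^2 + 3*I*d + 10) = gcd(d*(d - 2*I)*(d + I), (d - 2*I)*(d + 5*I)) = d - 2*I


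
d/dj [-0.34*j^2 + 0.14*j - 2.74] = 0.14 - 0.68*j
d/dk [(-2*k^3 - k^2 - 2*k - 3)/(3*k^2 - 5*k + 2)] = (-6*k^4 + 20*k^3 - k^2 + 14*k - 19)/(9*k^4 - 30*k^3 + 37*k^2 - 20*k + 4)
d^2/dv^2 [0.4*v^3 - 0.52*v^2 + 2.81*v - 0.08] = 2.4*v - 1.04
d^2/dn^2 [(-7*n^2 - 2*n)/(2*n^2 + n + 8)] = 12*(n^3 + 56*n^2 + 16*n - 72)/(8*n^6 + 12*n^5 + 102*n^4 + 97*n^3 + 408*n^2 + 192*n + 512)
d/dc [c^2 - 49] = 2*c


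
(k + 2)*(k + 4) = k^2 + 6*k + 8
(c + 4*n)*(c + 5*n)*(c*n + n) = c^3*n + 9*c^2*n^2 + c^2*n + 20*c*n^3 + 9*c*n^2 + 20*n^3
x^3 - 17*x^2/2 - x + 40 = (x - 8)*(x - 5/2)*(x + 2)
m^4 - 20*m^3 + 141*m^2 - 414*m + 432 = (m - 8)*(m - 6)*(m - 3)^2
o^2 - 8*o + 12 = (o - 6)*(o - 2)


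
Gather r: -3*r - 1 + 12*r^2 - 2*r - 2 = 12*r^2 - 5*r - 3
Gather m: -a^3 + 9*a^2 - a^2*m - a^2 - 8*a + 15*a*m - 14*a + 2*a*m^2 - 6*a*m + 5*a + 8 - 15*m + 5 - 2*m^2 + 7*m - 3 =-a^3 + 8*a^2 - 17*a + m^2*(2*a - 2) + m*(-a^2 + 9*a - 8) + 10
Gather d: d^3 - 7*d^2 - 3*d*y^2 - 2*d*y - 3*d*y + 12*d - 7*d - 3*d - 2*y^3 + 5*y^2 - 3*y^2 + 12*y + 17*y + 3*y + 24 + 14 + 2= d^3 - 7*d^2 + d*(-3*y^2 - 5*y + 2) - 2*y^3 + 2*y^2 + 32*y + 40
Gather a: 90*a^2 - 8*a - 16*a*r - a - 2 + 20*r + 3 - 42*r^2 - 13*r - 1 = 90*a^2 + a*(-16*r - 9) - 42*r^2 + 7*r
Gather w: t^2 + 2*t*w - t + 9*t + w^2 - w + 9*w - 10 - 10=t^2 + 8*t + w^2 + w*(2*t + 8) - 20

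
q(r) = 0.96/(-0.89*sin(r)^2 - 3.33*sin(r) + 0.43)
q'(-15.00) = -0.32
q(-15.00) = 0.43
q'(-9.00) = -0.83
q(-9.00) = 0.58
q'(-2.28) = -0.21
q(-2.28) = 0.39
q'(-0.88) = 0.20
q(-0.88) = 0.39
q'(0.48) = 2.10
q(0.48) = -0.74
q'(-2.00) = -0.09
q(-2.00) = 0.35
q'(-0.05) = 8.80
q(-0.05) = 1.62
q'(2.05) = -0.21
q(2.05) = -0.30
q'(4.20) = -0.12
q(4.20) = 0.36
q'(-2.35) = -0.25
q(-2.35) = 0.41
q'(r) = 0.96*(1.78*sin(r)*cos(r) + 3.33*cos(r))/(-0.89*sin(r)^2 - 3.33*sin(r) + 0.43)^2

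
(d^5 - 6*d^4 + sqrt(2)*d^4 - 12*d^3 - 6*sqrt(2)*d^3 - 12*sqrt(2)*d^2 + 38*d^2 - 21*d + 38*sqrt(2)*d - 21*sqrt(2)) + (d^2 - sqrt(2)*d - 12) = d^5 - 6*d^4 + sqrt(2)*d^4 - 12*d^3 - 6*sqrt(2)*d^3 - 12*sqrt(2)*d^2 + 39*d^2 - 21*d + 37*sqrt(2)*d - 21*sqrt(2) - 12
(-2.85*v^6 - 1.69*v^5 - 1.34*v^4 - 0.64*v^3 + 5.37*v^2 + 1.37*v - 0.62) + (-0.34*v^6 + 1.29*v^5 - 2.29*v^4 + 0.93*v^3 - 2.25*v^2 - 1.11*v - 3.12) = -3.19*v^6 - 0.4*v^5 - 3.63*v^4 + 0.29*v^3 + 3.12*v^2 + 0.26*v - 3.74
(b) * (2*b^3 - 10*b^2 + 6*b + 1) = 2*b^4 - 10*b^3 + 6*b^2 + b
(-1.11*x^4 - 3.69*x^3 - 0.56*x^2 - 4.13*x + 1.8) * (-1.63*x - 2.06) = 1.8093*x^5 + 8.3013*x^4 + 8.5142*x^3 + 7.8855*x^2 + 5.5738*x - 3.708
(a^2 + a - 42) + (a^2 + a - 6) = 2*a^2 + 2*a - 48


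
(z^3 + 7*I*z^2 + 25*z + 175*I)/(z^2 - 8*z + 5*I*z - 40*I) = (z^2 + 2*I*z + 35)/(z - 8)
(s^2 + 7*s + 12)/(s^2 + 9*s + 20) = (s + 3)/(s + 5)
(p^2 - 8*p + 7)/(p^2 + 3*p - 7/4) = 4*(p^2 - 8*p + 7)/(4*p^2 + 12*p - 7)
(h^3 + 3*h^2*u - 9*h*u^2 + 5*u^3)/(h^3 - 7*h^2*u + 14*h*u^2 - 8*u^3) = (h^2 + 4*h*u - 5*u^2)/(h^2 - 6*h*u + 8*u^2)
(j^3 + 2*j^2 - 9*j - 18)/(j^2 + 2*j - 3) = (j^2 - j - 6)/(j - 1)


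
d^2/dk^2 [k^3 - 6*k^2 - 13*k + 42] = 6*k - 12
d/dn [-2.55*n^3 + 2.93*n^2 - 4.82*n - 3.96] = -7.65*n^2 + 5.86*n - 4.82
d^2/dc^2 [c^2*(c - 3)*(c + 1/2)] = 12*c^2 - 15*c - 3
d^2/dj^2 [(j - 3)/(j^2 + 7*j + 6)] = 2*((j - 3)*(2*j + 7)^2 - (3*j + 4)*(j^2 + 7*j + 6))/(j^2 + 7*j + 6)^3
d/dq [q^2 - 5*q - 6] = 2*q - 5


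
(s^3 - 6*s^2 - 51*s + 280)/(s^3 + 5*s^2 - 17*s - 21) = (s^2 - 13*s + 40)/(s^2 - 2*s - 3)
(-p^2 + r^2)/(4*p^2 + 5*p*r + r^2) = (-p + r)/(4*p + r)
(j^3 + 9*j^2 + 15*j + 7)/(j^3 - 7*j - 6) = (j^2 + 8*j + 7)/(j^2 - j - 6)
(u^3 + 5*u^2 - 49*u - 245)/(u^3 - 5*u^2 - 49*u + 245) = (u + 5)/(u - 5)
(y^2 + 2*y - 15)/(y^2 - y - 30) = (y - 3)/(y - 6)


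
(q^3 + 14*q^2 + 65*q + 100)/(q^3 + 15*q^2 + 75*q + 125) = (q + 4)/(q + 5)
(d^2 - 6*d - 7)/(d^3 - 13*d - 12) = (d - 7)/(d^2 - d - 12)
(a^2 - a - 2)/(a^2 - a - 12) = (-a^2 + a + 2)/(-a^2 + a + 12)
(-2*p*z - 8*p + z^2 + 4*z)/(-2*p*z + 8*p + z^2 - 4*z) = (z + 4)/(z - 4)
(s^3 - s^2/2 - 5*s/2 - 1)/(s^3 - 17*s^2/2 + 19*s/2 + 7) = (s + 1)/(s - 7)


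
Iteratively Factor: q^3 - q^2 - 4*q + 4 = (q - 1)*(q^2 - 4) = (q - 1)*(q + 2)*(q - 2)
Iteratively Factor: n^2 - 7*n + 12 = (n - 3)*(n - 4)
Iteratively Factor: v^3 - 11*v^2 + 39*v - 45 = (v - 5)*(v^2 - 6*v + 9) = (v - 5)*(v - 3)*(v - 3)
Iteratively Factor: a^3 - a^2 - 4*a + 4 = (a - 2)*(a^2 + a - 2) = (a - 2)*(a - 1)*(a + 2)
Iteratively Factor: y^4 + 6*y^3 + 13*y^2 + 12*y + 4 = (y + 2)*(y^3 + 4*y^2 + 5*y + 2) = (y + 1)*(y + 2)*(y^2 + 3*y + 2) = (y + 1)*(y + 2)^2*(y + 1)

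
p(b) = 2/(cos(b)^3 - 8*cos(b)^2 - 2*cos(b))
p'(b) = 2*(3*sin(b)*cos(b)^2 - 16*sin(b)*cos(b) - 2*sin(b))/(cos(b)^3 - 8*cos(b)^2 - 2*cos(b))^2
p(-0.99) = -0.60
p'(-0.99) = 1.48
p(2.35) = -0.69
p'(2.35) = 1.82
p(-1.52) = -16.39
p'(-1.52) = 376.12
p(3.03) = -0.29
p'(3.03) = 0.08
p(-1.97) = -4.08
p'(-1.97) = -35.86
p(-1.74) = 19.02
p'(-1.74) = -138.96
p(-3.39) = -0.31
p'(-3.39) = 0.19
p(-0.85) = -0.44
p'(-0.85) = 0.83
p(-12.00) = -0.29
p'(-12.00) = -0.31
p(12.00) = -0.29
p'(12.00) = 0.31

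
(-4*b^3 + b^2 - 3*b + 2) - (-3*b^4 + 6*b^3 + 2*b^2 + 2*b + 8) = 3*b^4 - 10*b^3 - b^2 - 5*b - 6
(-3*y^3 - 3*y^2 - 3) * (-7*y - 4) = 21*y^4 + 33*y^3 + 12*y^2 + 21*y + 12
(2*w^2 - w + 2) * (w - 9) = 2*w^3 - 19*w^2 + 11*w - 18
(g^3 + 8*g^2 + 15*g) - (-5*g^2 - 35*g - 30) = g^3 + 13*g^2 + 50*g + 30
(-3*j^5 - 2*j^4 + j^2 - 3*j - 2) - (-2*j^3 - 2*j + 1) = -3*j^5 - 2*j^4 + 2*j^3 + j^2 - j - 3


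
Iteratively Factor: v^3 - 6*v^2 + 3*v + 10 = (v - 2)*(v^2 - 4*v - 5) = (v - 5)*(v - 2)*(v + 1)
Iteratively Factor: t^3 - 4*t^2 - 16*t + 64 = (t + 4)*(t^2 - 8*t + 16) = (t - 4)*(t + 4)*(t - 4)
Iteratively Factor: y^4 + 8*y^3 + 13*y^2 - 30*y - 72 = (y + 3)*(y^3 + 5*y^2 - 2*y - 24) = (y + 3)^2*(y^2 + 2*y - 8) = (y - 2)*(y + 3)^2*(y + 4)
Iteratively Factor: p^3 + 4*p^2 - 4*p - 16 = (p + 4)*(p^2 - 4) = (p - 2)*(p + 4)*(p + 2)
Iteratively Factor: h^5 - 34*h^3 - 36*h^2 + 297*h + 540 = (h + 3)*(h^4 - 3*h^3 - 25*h^2 + 39*h + 180) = (h - 4)*(h + 3)*(h^3 + h^2 - 21*h - 45) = (h - 5)*(h - 4)*(h + 3)*(h^2 + 6*h + 9) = (h - 5)*(h - 4)*(h + 3)^2*(h + 3)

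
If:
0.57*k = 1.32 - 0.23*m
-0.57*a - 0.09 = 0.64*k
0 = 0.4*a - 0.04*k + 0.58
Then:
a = -1.34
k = 1.06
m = 3.12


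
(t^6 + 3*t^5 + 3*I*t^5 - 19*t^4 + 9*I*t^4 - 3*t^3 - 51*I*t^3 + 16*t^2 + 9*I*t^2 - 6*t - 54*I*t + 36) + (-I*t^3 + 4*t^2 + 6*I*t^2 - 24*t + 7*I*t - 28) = t^6 + 3*t^5 + 3*I*t^5 - 19*t^4 + 9*I*t^4 - 3*t^3 - 52*I*t^3 + 20*t^2 + 15*I*t^2 - 30*t - 47*I*t + 8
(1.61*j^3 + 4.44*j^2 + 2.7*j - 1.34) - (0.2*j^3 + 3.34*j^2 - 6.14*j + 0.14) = 1.41*j^3 + 1.1*j^2 + 8.84*j - 1.48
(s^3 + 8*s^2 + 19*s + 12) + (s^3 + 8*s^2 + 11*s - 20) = 2*s^3 + 16*s^2 + 30*s - 8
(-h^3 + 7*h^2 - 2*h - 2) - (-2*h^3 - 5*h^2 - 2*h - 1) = h^3 + 12*h^2 - 1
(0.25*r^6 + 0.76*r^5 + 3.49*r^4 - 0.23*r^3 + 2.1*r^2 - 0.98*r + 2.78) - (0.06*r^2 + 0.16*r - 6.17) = 0.25*r^6 + 0.76*r^5 + 3.49*r^4 - 0.23*r^3 + 2.04*r^2 - 1.14*r + 8.95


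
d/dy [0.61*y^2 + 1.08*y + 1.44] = 1.22*y + 1.08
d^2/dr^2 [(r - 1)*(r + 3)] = 2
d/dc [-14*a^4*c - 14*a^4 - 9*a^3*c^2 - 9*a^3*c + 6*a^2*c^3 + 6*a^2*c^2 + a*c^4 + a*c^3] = a*(-14*a^3 - 18*a^2*c - 9*a^2 + 18*a*c^2 + 12*a*c + 4*c^3 + 3*c^2)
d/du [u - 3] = 1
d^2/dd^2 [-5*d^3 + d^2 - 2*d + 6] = 2 - 30*d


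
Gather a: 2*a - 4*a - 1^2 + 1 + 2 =2 - 2*a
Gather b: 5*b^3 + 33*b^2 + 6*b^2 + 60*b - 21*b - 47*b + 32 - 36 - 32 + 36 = 5*b^3 + 39*b^2 - 8*b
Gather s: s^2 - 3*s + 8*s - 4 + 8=s^2 + 5*s + 4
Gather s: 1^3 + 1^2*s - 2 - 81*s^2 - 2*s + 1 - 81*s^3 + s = -81*s^3 - 81*s^2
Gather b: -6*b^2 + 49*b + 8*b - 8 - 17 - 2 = -6*b^2 + 57*b - 27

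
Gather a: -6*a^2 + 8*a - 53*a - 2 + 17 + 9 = -6*a^2 - 45*a + 24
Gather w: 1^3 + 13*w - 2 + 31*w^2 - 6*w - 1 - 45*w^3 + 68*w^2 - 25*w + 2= -45*w^3 + 99*w^2 - 18*w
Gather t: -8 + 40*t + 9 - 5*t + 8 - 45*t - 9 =-10*t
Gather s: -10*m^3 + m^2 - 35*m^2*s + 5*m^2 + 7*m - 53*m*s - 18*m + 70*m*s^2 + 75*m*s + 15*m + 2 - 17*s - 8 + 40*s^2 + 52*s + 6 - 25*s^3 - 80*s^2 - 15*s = -10*m^3 + 6*m^2 + 4*m - 25*s^3 + s^2*(70*m - 40) + s*(-35*m^2 + 22*m + 20)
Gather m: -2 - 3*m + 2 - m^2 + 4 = -m^2 - 3*m + 4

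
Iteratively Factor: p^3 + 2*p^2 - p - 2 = (p - 1)*(p^2 + 3*p + 2) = (p - 1)*(p + 2)*(p + 1)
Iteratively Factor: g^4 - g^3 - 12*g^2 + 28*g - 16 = (g - 2)*(g^3 + g^2 - 10*g + 8) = (g - 2)*(g + 4)*(g^2 - 3*g + 2) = (g - 2)^2*(g + 4)*(g - 1)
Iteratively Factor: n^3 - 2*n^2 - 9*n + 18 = (n + 3)*(n^2 - 5*n + 6) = (n - 3)*(n + 3)*(n - 2)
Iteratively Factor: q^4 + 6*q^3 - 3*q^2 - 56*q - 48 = (q + 4)*(q^3 + 2*q^2 - 11*q - 12) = (q - 3)*(q + 4)*(q^2 + 5*q + 4) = (q - 3)*(q + 4)^2*(q + 1)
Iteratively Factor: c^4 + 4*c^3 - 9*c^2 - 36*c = (c - 3)*(c^3 + 7*c^2 + 12*c) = c*(c - 3)*(c^2 + 7*c + 12) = c*(c - 3)*(c + 4)*(c + 3)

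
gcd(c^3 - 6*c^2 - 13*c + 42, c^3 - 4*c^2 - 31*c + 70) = c^2 - 9*c + 14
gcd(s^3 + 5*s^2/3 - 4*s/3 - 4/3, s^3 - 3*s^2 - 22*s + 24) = s - 1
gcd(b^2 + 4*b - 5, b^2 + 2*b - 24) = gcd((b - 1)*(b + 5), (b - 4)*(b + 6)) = 1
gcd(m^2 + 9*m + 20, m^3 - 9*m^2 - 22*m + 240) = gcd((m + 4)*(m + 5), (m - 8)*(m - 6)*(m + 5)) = m + 5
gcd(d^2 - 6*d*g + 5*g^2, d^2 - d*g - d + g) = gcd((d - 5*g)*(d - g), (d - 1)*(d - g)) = d - g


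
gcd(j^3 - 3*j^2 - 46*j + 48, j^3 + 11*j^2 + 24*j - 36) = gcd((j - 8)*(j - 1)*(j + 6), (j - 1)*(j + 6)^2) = j^2 + 5*j - 6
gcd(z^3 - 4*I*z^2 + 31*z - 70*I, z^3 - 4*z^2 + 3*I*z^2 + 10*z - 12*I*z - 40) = z^2 + 3*I*z + 10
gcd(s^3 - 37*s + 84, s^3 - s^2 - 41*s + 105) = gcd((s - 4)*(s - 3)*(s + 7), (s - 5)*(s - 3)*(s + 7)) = s^2 + 4*s - 21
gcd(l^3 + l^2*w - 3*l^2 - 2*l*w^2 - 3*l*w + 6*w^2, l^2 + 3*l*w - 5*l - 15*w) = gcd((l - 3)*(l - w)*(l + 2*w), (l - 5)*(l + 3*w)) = 1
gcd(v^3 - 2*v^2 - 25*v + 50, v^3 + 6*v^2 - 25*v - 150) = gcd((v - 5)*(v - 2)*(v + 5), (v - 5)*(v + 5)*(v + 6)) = v^2 - 25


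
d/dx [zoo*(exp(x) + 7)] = zoo*exp(x)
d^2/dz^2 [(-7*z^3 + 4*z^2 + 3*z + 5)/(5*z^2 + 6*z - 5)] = 2*(-472*z^3 + 1305*z^2 + 150*z + 495)/(125*z^6 + 450*z^5 + 165*z^4 - 684*z^3 - 165*z^2 + 450*z - 125)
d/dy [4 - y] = -1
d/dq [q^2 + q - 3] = 2*q + 1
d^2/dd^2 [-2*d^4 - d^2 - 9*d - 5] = -24*d^2 - 2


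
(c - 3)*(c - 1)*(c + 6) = c^3 + 2*c^2 - 21*c + 18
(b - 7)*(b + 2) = b^2 - 5*b - 14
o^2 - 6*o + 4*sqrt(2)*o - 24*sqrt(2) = (o - 6)*(o + 4*sqrt(2))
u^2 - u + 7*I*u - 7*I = (u - 1)*(u + 7*I)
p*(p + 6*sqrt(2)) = p^2 + 6*sqrt(2)*p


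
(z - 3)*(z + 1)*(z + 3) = z^3 + z^2 - 9*z - 9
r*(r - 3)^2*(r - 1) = r^4 - 7*r^3 + 15*r^2 - 9*r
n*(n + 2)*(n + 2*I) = n^3 + 2*n^2 + 2*I*n^2 + 4*I*n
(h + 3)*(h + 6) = h^2 + 9*h + 18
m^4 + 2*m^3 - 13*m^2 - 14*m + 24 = (m - 3)*(m - 1)*(m + 2)*(m + 4)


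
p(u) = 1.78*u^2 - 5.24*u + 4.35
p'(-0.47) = -6.91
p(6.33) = 42.50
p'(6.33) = 17.29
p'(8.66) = 25.59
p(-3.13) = 38.19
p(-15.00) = 483.45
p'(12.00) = 37.48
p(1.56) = 0.51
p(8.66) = 92.46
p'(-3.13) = -16.38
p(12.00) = 197.79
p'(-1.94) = -12.15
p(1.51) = 0.50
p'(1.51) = 0.14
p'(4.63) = 11.24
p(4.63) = 18.25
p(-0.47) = 7.21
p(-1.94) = 21.21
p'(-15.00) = -58.64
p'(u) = 3.56*u - 5.24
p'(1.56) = 0.31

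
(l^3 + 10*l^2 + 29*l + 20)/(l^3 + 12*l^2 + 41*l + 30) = (l + 4)/(l + 6)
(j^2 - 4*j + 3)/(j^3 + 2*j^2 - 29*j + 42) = (j - 1)/(j^2 + 5*j - 14)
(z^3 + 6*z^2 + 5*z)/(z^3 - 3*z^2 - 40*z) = (z + 1)/(z - 8)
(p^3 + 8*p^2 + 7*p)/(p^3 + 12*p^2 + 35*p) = (p + 1)/(p + 5)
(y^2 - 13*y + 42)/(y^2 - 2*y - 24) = (y - 7)/(y + 4)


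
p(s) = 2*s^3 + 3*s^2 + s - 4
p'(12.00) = 937.00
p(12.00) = 3896.00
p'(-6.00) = 181.00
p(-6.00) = -334.00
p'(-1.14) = 1.96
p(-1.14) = -4.20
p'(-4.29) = 85.68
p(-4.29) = -110.98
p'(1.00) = 13.00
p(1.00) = 2.00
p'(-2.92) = 34.64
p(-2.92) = -31.13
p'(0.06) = 1.38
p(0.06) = -3.93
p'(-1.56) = 6.24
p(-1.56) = -5.85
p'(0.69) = 8.00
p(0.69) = -1.22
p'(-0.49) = -0.50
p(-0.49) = -4.00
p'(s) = 6*s^2 + 6*s + 1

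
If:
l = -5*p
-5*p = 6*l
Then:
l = 0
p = 0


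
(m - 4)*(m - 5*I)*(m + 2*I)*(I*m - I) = I*m^4 + 3*m^3 - 5*I*m^3 - 15*m^2 + 14*I*m^2 + 12*m - 50*I*m + 40*I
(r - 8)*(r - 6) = r^2 - 14*r + 48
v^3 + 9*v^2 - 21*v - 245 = (v - 5)*(v + 7)^2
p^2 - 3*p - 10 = (p - 5)*(p + 2)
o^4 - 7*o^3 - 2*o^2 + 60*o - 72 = (o - 6)*(o - 2)^2*(o + 3)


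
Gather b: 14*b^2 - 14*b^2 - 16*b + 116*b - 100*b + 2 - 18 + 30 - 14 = 0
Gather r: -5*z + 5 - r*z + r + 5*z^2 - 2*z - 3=r*(1 - z) + 5*z^2 - 7*z + 2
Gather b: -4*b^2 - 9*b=-4*b^2 - 9*b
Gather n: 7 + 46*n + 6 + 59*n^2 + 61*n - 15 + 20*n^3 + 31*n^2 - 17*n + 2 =20*n^3 + 90*n^2 + 90*n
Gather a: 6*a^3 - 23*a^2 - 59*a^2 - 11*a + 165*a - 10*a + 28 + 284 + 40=6*a^3 - 82*a^2 + 144*a + 352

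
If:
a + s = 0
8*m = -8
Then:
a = -s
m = -1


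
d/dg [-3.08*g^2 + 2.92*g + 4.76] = 2.92 - 6.16*g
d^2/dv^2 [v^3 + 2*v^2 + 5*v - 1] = 6*v + 4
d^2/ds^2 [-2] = 0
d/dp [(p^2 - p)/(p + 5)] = (p^2 + 10*p - 5)/(p^2 + 10*p + 25)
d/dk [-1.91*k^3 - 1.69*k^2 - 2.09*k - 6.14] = -5.73*k^2 - 3.38*k - 2.09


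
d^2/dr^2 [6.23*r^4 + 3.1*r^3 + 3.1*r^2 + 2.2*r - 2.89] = 74.76*r^2 + 18.6*r + 6.2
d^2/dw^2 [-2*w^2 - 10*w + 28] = -4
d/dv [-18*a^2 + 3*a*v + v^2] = 3*a + 2*v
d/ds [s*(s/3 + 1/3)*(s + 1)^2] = (s + 1)^2*(4*s + 1)/3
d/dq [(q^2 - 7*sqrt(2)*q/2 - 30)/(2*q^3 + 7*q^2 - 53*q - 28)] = ((4*q - 7*sqrt(2))*(2*q^3 + 7*q^2 - 53*q - 28) + (-2*q^2 + 7*sqrt(2)*q + 60)*(6*q^2 + 14*q - 53))/(2*(2*q^3 + 7*q^2 - 53*q - 28)^2)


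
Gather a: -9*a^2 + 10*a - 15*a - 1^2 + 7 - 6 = -9*a^2 - 5*a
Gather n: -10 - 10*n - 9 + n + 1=-9*n - 18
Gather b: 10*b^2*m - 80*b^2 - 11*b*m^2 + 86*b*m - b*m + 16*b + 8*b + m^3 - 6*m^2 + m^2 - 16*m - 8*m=b^2*(10*m - 80) + b*(-11*m^2 + 85*m + 24) + m^3 - 5*m^2 - 24*m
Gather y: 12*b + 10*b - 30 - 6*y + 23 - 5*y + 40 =22*b - 11*y + 33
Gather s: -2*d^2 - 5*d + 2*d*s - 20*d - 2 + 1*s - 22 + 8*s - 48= -2*d^2 - 25*d + s*(2*d + 9) - 72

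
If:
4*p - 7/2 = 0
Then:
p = 7/8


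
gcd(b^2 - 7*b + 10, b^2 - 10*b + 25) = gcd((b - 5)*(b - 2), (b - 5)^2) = b - 5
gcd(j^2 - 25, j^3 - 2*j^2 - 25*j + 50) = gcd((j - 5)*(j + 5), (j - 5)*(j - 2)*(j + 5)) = j^2 - 25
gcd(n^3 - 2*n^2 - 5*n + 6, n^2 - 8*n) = 1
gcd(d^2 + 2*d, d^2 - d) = d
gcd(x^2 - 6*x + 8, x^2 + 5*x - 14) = x - 2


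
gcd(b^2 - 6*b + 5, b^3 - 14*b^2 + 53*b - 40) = b^2 - 6*b + 5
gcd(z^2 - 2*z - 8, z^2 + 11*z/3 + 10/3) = z + 2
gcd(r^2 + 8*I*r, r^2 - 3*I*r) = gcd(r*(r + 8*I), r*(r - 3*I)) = r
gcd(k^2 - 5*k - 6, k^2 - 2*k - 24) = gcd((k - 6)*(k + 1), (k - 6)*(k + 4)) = k - 6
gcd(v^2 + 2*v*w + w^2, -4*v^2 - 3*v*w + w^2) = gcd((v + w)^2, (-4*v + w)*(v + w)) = v + w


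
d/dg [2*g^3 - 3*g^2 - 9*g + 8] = 6*g^2 - 6*g - 9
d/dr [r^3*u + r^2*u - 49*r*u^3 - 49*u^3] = u*(3*r^2 + 2*r - 49*u^2)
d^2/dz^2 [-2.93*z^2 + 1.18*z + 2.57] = -5.86000000000000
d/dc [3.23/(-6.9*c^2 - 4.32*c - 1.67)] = (44.574*c + 13.9536)/(6.9*c^2 + 4.32*c + 1.67)^2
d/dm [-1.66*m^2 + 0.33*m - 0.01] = 0.33 - 3.32*m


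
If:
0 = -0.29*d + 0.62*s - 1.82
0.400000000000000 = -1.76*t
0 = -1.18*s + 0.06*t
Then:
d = -6.30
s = -0.01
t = -0.23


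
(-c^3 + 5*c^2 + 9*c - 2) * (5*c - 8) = -5*c^4 + 33*c^3 + 5*c^2 - 82*c + 16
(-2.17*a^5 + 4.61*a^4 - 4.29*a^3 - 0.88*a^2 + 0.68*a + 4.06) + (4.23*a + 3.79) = -2.17*a^5 + 4.61*a^4 - 4.29*a^3 - 0.88*a^2 + 4.91*a + 7.85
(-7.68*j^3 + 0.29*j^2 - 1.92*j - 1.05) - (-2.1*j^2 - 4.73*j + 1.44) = -7.68*j^3 + 2.39*j^2 + 2.81*j - 2.49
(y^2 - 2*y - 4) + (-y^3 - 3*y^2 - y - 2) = -y^3 - 2*y^2 - 3*y - 6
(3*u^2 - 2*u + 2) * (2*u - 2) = 6*u^3 - 10*u^2 + 8*u - 4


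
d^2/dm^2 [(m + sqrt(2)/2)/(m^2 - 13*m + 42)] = ((2*m - 13)^2*(2*m + sqrt(2)) + (-6*m - sqrt(2) + 26)*(m^2 - 13*m + 42))/(m^2 - 13*m + 42)^3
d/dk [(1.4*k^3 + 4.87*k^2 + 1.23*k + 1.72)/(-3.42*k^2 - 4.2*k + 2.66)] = (-4.788*k^4 - 11.76*k^3 - 5.0754*k^2 + 37.6732*k + 10.4958)/(11.6964*k^4 + 28.728*k^3 - 0.554400000000001*k^2 - 22.344*k + 7.0756)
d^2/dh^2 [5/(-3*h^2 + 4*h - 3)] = 10*(9*h^2 - 12*h - 4*(3*h - 2)^2 + 9)/(3*h^2 - 4*h + 3)^3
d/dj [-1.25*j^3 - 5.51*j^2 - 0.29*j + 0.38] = -3.75*j^2 - 11.02*j - 0.29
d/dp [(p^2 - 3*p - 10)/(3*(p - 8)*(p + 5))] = 10*(3 - 2*p)/(p^4 - 6*p^3 - 71*p^2 + 240*p + 1600)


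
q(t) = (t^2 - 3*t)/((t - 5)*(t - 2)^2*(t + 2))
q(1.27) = 0.34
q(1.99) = 1673.54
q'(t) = (2*t - 3)/((t - 5)*(t - 2)^2*(t + 2)) - (t^2 - 3*t)/((t - 5)*(t - 2)^2*(t + 2)^2) - 2*(t^2 - 3*t)/((t - 5)*(t - 2)^3*(t + 2)) - (t^2 - 3*t)/((t - 5)^2*(t - 2)^2*(t + 2)) = 2*(-t^4 + 6*t^3 - 9*t^2 + 5*t - 30)/(t^7 - 12*t^6 + 37*t^5 + 46*t^4 - 344*t^3 + 208*t^2 + 720*t - 800)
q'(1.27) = 0.98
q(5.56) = 0.27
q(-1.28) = -0.11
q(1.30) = 0.37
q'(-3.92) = 0.03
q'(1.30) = 1.11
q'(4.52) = -0.70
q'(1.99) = 334027.77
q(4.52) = -0.35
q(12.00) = 0.01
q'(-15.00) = 0.00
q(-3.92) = 0.05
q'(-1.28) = 0.18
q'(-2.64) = 0.22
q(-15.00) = 0.00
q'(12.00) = 0.00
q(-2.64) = 0.14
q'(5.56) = -0.51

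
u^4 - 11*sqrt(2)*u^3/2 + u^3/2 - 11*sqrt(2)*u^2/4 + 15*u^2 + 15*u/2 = u*(u + 1/2)*(u - 3*sqrt(2))*(u - 5*sqrt(2)/2)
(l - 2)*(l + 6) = l^2 + 4*l - 12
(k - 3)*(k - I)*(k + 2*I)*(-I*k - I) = -I*k^4 + k^3 + 2*I*k^3 - 2*k^2 + I*k^2 - 3*k + 4*I*k + 6*I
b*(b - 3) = b^2 - 3*b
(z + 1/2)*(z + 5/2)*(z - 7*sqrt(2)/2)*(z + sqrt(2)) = z^4 - 5*sqrt(2)*z^3/2 + 3*z^3 - 15*sqrt(2)*z^2/2 - 23*z^2/4 - 21*z - 25*sqrt(2)*z/8 - 35/4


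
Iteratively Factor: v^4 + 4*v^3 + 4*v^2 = (v)*(v^3 + 4*v^2 + 4*v) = v*(v + 2)*(v^2 + 2*v) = v^2*(v + 2)*(v + 2)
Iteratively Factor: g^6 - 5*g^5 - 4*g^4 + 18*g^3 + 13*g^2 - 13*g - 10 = (g + 1)*(g^5 - 6*g^4 + 2*g^3 + 16*g^2 - 3*g - 10) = (g - 5)*(g + 1)*(g^4 - g^3 - 3*g^2 + g + 2) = (g - 5)*(g - 1)*(g + 1)*(g^3 - 3*g - 2) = (g - 5)*(g - 1)*(g + 1)^2*(g^2 - g - 2) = (g - 5)*(g - 2)*(g - 1)*(g + 1)^2*(g + 1)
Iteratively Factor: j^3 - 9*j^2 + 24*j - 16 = (j - 1)*(j^2 - 8*j + 16) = (j - 4)*(j - 1)*(j - 4)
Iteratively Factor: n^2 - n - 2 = (n + 1)*(n - 2)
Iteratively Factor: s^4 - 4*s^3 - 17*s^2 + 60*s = (s - 5)*(s^3 + s^2 - 12*s) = (s - 5)*(s - 3)*(s^2 + 4*s) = s*(s - 5)*(s - 3)*(s + 4)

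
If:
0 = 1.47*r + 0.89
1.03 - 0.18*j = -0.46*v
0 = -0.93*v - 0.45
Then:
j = 4.49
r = -0.61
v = -0.48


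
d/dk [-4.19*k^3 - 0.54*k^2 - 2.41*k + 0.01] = -12.57*k^2 - 1.08*k - 2.41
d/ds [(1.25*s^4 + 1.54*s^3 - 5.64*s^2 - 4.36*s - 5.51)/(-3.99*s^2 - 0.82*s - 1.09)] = (-9.975*s^5 - 9.2196*s^4 - 7.97560000000001*s^3 - 17.8074*s^2 - 31.6746*s + 0.234200000000001)/(15.9201*s^4 + 6.5436*s^3 + 9.3706*s^2 + 1.7876*s + 1.1881)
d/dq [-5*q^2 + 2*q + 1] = 2 - 10*q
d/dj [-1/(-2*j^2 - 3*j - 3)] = (-4*j - 3)/(2*j^2 + 3*j + 3)^2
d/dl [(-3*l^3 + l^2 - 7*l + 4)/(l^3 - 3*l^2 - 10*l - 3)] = (8*l^4 + 74*l^3 - 16*l^2 + 18*l + 61)/(l^6 - 6*l^5 - 11*l^4 + 54*l^3 + 118*l^2 + 60*l + 9)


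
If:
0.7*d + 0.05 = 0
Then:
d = -0.07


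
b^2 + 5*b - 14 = (b - 2)*(b + 7)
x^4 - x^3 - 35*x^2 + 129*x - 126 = (x - 3)^2*(x - 2)*(x + 7)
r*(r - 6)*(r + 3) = r^3 - 3*r^2 - 18*r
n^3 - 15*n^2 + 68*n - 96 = (n - 8)*(n - 4)*(n - 3)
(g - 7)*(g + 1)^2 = g^3 - 5*g^2 - 13*g - 7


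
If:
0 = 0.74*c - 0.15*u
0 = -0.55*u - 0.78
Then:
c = -0.29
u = -1.42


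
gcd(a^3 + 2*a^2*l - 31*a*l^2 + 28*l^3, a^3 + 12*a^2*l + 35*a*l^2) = a + 7*l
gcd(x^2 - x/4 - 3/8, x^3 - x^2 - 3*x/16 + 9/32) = x^2 - x/4 - 3/8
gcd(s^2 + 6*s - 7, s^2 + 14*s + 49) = s + 7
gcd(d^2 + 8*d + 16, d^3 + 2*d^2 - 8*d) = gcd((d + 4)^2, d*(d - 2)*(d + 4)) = d + 4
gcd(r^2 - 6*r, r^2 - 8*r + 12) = r - 6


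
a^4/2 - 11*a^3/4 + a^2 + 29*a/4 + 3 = (a/2 + 1/4)*(a - 4)*(a - 3)*(a + 1)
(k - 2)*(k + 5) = k^2 + 3*k - 10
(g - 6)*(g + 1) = g^2 - 5*g - 6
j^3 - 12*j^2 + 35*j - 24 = (j - 8)*(j - 3)*(j - 1)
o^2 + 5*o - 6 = (o - 1)*(o + 6)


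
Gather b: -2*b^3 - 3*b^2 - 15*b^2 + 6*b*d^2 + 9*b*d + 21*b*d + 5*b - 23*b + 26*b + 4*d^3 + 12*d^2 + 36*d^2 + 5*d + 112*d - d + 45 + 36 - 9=-2*b^3 - 18*b^2 + b*(6*d^2 + 30*d + 8) + 4*d^3 + 48*d^2 + 116*d + 72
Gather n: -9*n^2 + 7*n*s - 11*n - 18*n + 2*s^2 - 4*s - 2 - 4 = -9*n^2 + n*(7*s - 29) + 2*s^2 - 4*s - 6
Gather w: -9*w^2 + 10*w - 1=-9*w^2 + 10*w - 1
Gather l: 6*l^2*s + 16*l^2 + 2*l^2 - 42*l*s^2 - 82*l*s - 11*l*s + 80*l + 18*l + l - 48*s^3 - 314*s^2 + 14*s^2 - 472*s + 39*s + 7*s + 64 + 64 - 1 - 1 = l^2*(6*s + 18) + l*(-42*s^2 - 93*s + 99) - 48*s^3 - 300*s^2 - 426*s + 126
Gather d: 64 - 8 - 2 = 54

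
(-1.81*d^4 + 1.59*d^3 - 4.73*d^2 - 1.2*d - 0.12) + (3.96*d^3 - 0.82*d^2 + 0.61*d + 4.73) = -1.81*d^4 + 5.55*d^3 - 5.55*d^2 - 0.59*d + 4.61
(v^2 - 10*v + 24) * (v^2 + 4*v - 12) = v^4 - 6*v^3 - 28*v^2 + 216*v - 288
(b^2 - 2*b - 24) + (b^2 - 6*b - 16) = 2*b^2 - 8*b - 40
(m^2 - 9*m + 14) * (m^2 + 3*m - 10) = m^4 - 6*m^3 - 23*m^2 + 132*m - 140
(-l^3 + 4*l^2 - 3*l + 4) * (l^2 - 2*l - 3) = -l^5 + 6*l^4 - 8*l^3 - 2*l^2 + l - 12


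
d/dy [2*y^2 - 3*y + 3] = 4*y - 3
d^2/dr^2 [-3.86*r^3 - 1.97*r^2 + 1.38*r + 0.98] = -23.16*r - 3.94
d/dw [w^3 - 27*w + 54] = 3*w^2 - 27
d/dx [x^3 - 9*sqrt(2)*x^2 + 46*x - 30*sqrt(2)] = 3*x^2 - 18*sqrt(2)*x + 46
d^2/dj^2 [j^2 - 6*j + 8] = 2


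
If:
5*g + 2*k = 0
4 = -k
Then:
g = 8/5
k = -4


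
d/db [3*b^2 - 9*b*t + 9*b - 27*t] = 6*b - 9*t + 9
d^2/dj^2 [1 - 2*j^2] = -4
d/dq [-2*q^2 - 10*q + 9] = -4*q - 10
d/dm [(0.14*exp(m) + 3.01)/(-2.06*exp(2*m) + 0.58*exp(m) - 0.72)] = (0.2884*exp(2*m) + 12.4012*exp(m) - 1.8466)*exp(m)/(4.2436*exp(4*m) - 2.3896*exp(3*m) + 3.3028*exp(2*m) - 0.8352*exp(m) + 0.5184)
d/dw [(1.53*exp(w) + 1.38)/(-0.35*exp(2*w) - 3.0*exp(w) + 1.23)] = (0.5355*exp(2*w) + 0.966*exp(w) + 6.0219)*exp(w)/(0.1225*exp(4*w) + 2.1*exp(3*w) + 8.139*exp(2*w) - 7.38*exp(w) + 1.5129)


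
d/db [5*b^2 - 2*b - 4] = 10*b - 2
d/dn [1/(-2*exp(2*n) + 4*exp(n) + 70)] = (exp(n) - 1)*exp(n)/(-exp(2*n) + 2*exp(n) + 35)^2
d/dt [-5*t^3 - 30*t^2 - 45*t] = -15*t^2 - 60*t - 45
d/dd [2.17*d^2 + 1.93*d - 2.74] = 4.34*d + 1.93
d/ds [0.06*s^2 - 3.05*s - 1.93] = 0.12*s - 3.05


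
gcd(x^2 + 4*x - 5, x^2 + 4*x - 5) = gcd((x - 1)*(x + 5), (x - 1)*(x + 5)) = x^2 + 4*x - 5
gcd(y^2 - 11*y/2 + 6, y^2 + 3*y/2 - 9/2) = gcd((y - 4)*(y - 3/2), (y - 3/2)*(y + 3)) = y - 3/2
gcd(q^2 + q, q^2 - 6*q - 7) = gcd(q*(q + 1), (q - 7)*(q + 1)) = q + 1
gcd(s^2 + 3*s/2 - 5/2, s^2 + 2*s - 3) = s - 1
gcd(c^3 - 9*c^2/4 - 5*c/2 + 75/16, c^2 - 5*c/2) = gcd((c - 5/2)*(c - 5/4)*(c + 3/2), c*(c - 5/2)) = c - 5/2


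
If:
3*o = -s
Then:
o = -s/3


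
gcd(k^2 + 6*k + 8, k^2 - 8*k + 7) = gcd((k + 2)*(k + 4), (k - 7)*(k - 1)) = 1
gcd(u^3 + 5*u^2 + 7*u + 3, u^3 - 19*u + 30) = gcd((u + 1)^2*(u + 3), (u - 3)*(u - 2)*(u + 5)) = 1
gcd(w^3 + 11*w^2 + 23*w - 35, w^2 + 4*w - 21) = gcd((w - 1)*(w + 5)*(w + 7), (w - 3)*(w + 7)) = w + 7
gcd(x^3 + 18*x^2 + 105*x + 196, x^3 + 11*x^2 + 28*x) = x^2 + 11*x + 28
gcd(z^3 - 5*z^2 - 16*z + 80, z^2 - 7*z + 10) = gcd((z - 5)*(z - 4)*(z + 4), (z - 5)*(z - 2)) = z - 5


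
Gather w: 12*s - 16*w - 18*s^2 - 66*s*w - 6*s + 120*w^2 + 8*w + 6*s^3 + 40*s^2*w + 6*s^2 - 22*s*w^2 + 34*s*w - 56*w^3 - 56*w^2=6*s^3 - 12*s^2 + 6*s - 56*w^3 + w^2*(64 - 22*s) + w*(40*s^2 - 32*s - 8)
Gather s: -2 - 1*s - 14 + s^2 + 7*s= s^2 + 6*s - 16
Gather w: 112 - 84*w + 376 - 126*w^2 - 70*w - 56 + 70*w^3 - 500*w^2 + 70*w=70*w^3 - 626*w^2 - 84*w + 432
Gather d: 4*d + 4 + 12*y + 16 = 4*d + 12*y + 20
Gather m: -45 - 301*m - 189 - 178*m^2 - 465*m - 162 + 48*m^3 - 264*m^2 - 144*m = 48*m^3 - 442*m^2 - 910*m - 396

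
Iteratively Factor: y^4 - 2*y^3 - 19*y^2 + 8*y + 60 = (y + 3)*(y^3 - 5*y^2 - 4*y + 20) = (y - 5)*(y + 3)*(y^2 - 4) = (y - 5)*(y - 2)*(y + 3)*(y + 2)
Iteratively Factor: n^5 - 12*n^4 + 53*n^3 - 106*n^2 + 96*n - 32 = (n - 1)*(n^4 - 11*n^3 + 42*n^2 - 64*n + 32) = (n - 4)*(n - 1)*(n^3 - 7*n^2 + 14*n - 8) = (n - 4)*(n - 1)^2*(n^2 - 6*n + 8) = (n - 4)^2*(n - 1)^2*(n - 2)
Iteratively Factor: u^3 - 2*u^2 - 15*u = (u + 3)*(u^2 - 5*u) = u*(u + 3)*(u - 5)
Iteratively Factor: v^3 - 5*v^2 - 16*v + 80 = (v + 4)*(v^2 - 9*v + 20) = (v - 5)*(v + 4)*(v - 4)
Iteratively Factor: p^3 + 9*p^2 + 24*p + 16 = (p + 1)*(p^2 + 8*p + 16) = (p + 1)*(p + 4)*(p + 4)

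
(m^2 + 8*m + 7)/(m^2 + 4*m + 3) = (m + 7)/(m + 3)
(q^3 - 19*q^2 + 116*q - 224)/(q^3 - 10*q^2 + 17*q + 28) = (q - 8)/(q + 1)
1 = 1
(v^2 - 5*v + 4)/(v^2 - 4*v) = (v - 1)/v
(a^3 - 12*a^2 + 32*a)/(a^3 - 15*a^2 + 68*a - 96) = a/(a - 3)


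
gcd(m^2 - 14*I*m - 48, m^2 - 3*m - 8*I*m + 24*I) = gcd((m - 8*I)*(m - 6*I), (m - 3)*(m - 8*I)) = m - 8*I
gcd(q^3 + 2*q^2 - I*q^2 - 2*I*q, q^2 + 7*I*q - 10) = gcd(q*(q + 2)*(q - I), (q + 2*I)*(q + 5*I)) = 1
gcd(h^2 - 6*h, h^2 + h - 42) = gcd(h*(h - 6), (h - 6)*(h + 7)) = h - 6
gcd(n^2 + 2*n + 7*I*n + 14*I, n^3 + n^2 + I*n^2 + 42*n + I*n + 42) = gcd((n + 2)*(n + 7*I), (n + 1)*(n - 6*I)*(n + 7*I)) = n + 7*I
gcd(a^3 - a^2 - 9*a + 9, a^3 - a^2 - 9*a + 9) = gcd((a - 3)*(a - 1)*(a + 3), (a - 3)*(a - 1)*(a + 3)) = a^3 - a^2 - 9*a + 9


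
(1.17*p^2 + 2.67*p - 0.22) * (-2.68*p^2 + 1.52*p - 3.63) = -3.1356*p^4 - 5.3772*p^3 + 0.4009*p^2 - 10.0265*p + 0.7986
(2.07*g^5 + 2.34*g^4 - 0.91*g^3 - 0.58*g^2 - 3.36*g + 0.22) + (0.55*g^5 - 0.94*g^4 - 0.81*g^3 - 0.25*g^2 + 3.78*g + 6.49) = 2.62*g^5 + 1.4*g^4 - 1.72*g^3 - 0.83*g^2 + 0.42*g + 6.71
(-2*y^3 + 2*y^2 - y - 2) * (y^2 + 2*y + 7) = -2*y^5 - 2*y^4 - 11*y^3 + 10*y^2 - 11*y - 14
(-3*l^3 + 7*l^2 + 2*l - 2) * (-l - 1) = 3*l^4 - 4*l^3 - 9*l^2 + 2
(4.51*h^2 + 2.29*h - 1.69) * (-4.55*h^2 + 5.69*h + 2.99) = -20.5205*h^4 + 15.2424*h^3 + 34.2045*h^2 - 2.769*h - 5.0531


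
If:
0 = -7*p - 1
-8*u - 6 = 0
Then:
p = -1/7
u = -3/4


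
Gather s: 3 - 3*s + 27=30 - 3*s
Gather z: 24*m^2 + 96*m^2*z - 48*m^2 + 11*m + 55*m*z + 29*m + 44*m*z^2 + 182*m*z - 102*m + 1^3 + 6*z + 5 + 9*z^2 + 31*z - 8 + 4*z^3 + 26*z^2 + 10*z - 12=-24*m^2 - 62*m + 4*z^3 + z^2*(44*m + 35) + z*(96*m^2 + 237*m + 47) - 14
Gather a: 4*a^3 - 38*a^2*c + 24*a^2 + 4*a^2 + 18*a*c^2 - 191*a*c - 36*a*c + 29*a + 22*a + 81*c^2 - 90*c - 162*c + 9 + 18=4*a^3 + a^2*(28 - 38*c) + a*(18*c^2 - 227*c + 51) + 81*c^2 - 252*c + 27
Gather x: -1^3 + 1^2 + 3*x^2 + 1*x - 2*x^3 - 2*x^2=-2*x^3 + x^2 + x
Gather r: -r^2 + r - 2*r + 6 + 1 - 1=-r^2 - r + 6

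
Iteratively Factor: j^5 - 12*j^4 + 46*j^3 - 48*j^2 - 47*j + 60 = (j - 5)*(j^4 - 7*j^3 + 11*j^2 + 7*j - 12) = (j - 5)*(j - 3)*(j^3 - 4*j^2 - j + 4) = (j - 5)*(j - 3)*(j + 1)*(j^2 - 5*j + 4) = (j - 5)*(j - 3)*(j - 1)*(j + 1)*(j - 4)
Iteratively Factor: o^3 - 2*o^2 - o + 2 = (o - 2)*(o^2 - 1) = (o - 2)*(o + 1)*(o - 1)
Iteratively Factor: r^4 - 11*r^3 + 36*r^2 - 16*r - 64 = (r + 1)*(r^3 - 12*r^2 + 48*r - 64) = (r - 4)*(r + 1)*(r^2 - 8*r + 16) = (r - 4)^2*(r + 1)*(r - 4)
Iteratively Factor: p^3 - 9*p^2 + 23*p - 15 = (p - 3)*(p^2 - 6*p + 5) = (p - 5)*(p - 3)*(p - 1)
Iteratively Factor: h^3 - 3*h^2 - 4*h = (h + 1)*(h^2 - 4*h) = h*(h + 1)*(h - 4)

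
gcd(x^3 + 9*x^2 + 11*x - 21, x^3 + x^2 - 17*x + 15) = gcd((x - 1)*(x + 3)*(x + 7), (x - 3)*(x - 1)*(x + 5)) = x - 1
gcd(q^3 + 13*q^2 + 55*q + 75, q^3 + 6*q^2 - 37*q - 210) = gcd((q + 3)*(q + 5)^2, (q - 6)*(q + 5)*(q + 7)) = q + 5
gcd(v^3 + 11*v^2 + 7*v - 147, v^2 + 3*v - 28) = v + 7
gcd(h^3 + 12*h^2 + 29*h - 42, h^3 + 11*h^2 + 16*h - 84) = h^2 + 13*h + 42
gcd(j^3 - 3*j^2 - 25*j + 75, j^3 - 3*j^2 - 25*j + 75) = j^3 - 3*j^2 - 25*j + 75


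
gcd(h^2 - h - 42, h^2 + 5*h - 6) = h + 6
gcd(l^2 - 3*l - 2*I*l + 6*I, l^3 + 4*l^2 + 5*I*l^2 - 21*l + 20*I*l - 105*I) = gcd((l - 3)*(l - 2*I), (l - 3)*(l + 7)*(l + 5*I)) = l - 3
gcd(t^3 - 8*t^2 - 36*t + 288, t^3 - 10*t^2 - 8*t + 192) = t^2 - 14*t + 48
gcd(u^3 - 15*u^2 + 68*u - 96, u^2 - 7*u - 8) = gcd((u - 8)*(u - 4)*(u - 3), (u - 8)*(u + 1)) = u - 8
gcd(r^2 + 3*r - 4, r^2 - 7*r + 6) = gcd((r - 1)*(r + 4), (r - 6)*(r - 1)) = r - 1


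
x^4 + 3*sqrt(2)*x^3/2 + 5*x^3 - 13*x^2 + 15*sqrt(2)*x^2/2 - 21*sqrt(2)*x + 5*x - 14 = (x - 2)*(x + 7)*(x + sqrt(2)/2)*(x + sqrt(2))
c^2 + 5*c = c*(c + 5)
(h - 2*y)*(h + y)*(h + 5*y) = h^3 + 4*h^2*y - 7*h*y^2 - 10*y^3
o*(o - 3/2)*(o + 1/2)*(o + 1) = o^4 - 7*o^2/4 - 3*o/4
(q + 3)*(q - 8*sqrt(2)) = q^2 - 8*sqrt(2)*q + 3*q - 24*sqrt(2)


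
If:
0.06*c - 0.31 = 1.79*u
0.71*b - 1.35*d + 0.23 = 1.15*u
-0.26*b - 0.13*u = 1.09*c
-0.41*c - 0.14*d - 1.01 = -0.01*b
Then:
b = 32.38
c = -7.67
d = 17.56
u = -0.43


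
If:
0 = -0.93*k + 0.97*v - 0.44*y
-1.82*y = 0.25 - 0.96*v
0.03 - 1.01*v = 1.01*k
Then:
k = 0.05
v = -0.02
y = -0.15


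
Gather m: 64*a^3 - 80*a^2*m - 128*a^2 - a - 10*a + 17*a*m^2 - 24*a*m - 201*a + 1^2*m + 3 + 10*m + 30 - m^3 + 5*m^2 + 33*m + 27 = 64*a^3 - 128*a^2 - 212*a - m^3 + m^2*(17*a + 5) + m*(-80*a^2 - 24*a + 44) + 60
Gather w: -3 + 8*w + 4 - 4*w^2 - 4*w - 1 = -4*w^2 + 4*w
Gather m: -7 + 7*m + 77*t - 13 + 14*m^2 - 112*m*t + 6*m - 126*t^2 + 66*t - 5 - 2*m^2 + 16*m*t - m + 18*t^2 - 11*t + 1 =12*m^2 + m*(12 - 96*t) - 108*t^2 + 132*t - 24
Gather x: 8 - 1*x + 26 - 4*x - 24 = 10 - 5*x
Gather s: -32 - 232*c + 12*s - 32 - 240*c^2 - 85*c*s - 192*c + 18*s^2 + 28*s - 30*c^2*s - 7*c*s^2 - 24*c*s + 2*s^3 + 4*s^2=-240*c^2 - 424*c + 2*s^3 + s^2*(22 - 7*c) + s*(-30*c^2 - 109*c + 40) - 64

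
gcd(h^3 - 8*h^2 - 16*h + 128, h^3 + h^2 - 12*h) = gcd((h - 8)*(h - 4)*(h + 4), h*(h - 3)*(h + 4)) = h + 4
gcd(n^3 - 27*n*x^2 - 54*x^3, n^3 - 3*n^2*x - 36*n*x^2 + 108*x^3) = -n + 6*x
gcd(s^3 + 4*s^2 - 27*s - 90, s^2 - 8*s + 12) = 1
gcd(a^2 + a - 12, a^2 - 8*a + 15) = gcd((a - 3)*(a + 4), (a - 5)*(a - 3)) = a - 3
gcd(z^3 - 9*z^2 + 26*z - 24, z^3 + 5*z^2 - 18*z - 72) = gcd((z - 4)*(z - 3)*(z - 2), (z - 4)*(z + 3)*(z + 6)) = z - 4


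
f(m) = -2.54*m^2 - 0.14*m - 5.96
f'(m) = -5.08*m - 0.14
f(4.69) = -62.49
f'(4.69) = -23.97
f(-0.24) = -6.07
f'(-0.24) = 1.08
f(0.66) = -7.16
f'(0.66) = -3.49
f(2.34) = -20.20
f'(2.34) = -12.03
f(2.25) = -19.13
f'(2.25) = -11.57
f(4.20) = -51.35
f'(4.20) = -21.48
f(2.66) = -24.30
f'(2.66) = -13.65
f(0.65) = -7.12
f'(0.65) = -3.44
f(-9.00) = -210.44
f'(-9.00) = 45.58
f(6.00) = -98.24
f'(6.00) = -30.62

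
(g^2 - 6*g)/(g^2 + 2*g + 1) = g*(g - 6)/(g^2 + 2*g + 1)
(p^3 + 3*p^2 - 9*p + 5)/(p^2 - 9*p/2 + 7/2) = 2*(p^2 + 4*p - 5)/(2*p - 7)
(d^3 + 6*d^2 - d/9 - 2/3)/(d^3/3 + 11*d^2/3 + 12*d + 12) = (9*d^2 - 1)/(3*(d^2 + 5*d + 6))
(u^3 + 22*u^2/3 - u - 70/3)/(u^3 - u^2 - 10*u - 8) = (3*u^2 + 16*u - 35)/(3*(u^2 - 3*u - 4))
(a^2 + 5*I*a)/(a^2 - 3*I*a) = (a + 5*I)/(a - 3*I)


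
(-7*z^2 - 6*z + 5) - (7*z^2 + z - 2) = -14*z^2 - 7*z + 7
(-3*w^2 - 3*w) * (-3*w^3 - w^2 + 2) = 9*w^5 + 12*w^4 + 3*w^3 - 6*w^2 - 6*w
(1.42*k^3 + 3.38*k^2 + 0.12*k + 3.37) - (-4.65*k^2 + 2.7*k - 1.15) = 1.42*k^3 + 8.03*k^2 - 2.58*k + 4.52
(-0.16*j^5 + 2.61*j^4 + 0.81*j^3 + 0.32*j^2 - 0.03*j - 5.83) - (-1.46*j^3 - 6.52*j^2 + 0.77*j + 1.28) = -0.16*j^5 + 2.61*j^4 + 2.27*j^3 + 6.84*j^2 - 0.8*j - 7.11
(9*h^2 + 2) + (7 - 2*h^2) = 7*h^2 + 9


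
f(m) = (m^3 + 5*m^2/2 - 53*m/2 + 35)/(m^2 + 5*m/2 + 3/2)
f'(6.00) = 1.17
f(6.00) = 3.47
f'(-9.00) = 1.77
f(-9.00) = -4.22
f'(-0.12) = -80.84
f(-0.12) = 31.47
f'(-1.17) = -2944.72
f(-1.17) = -1209.01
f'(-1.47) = 170541.72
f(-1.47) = -5402.89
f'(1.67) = -1.35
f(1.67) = 0.28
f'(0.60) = -13.30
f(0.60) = 6.02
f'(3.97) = 1.05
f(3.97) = 1.17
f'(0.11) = -41.85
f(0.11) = 17.97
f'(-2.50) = 99.00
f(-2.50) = 67.50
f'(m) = (-2*m - 5/2)*(m^3 + 5*m^2/2 - 53*m/2 + 35)/(m^2 + 5*m/2 + 3/2)^2 + (3*m^2 + 5*m - 53/2)/(m^2 + 5*m/2 + 3/2)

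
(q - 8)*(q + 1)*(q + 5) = q^3 - 2*q^2 - 43*q - 40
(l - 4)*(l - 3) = l^2 - 7*l + 12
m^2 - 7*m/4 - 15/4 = (m - 3)*(m + 5/4)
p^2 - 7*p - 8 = (p - 8)*(p + 1)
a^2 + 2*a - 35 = (a - 5)*(a + 7)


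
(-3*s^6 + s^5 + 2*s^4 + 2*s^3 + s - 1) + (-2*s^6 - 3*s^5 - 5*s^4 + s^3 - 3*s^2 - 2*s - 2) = -5*s^6 - 2*s^5 - 3*s^4 + 3*s^3 - 3*s^2 - s - 3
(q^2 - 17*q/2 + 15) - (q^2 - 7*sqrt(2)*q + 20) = -17*q/2 + 7*sqrt(2)*q - 5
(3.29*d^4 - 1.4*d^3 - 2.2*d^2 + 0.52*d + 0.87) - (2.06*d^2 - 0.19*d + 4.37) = 3.29*d^4 - 1.4*d^3 - 4.26*d^2 + 0.71*d - 3.5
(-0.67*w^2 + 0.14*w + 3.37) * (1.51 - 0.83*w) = 0.5561*w^3 - 1.1279*w^2 - 2.5857*w + 5.0887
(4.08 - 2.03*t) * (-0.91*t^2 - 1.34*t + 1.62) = 1.8473*t^3 - 0.9926*t^2 - 8.7558*t + 6.6096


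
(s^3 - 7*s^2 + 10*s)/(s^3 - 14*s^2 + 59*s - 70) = s/(s - 7)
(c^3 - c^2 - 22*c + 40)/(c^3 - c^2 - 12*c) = (c^2 + 3*c - 10)/(c*(c + 3))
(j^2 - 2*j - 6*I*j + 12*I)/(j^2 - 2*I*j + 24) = (j - 2)/(j + 4*I)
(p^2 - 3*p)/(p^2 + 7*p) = (p - 3)/(p + 7)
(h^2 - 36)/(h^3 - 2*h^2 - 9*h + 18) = (h^2 - 36)/(h^3 - 2*h^2 - 9*h + 18)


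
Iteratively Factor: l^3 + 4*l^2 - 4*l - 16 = (l + 2)*(l^2 + 2*l - 8) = (l + 2)*(l + 4)*(l - 2)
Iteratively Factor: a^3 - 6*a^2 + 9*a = (a - 3)*(a^2 - 3*a) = a*(a - 3)*(a - 3)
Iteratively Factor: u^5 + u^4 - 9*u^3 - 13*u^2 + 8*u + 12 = (u - 3)*(u^4 + 4*u^3 + 3*u^2 - 4*u - 4) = (u - 3)*(u + 1)*(u^3 + 3*u^2 - 4) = (u - 3)*(u - 1)*(u + 1)*(u^2 + 4*u + 4) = (u - 3)*(u - 1)*(u + 1)*(u + 2)*(u + 2)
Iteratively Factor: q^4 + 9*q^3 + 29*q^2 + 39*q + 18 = (q + 3)*(q^3 + 6*q^2 + 11*q + 6) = (q + 3)^2*(q^2 + 3*q + 2) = (q + 1)*(q + 3)^2*(q + 2)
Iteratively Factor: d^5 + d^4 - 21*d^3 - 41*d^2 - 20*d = (d - 5)*(d^4 + 6*d^3 + 9*d^2 + 4*d) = (d - 5)*(d + 1)*(d^3 + 5*d^2 + 4*d) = d*(d - 5)*(d + 1)*(d^2 + 5*d + 4) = d*(d - 5)*(d + 1)^2*(d + 4)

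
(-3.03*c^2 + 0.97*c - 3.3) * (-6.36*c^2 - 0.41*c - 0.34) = 19.2708*c^4 - 4.9269*c^3 + 21.6205*c^2 + 1.0232*c + 1.122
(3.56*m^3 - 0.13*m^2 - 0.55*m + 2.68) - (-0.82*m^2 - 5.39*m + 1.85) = 3.56*m^3 + 0.69*m^2 + 4.84*m + 0.83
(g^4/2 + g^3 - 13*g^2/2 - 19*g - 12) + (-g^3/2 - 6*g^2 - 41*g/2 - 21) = g^4/2 + g^3/2 - 25*g^2/2 - 79*g/2 - 33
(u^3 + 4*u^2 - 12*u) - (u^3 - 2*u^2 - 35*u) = 6*u^2 + 23*u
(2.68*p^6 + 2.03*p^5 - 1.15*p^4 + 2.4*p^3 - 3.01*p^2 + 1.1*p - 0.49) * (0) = 0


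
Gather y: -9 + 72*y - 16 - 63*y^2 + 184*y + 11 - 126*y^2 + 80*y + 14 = -189*y^2 + 336*y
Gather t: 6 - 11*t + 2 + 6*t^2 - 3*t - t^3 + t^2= -t^3 + 7*t^2 - 14*t + 8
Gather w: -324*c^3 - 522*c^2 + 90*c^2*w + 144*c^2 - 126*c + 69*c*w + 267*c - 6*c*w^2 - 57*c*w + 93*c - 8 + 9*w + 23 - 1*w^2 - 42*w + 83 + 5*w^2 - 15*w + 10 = -324*c^3 - 378*c^2 + 234*c + w^2*(4 - 6*c) + w*(90*c^2 + 12*c - 48) + 108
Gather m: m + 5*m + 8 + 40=6*m + 48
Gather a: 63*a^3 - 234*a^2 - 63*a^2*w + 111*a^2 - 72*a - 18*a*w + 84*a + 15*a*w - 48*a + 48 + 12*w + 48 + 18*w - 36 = 63*a^3 + a^2*(-63*w - 123) + a*(-3*w - 36) + 30*w + 60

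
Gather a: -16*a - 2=-16*a - 2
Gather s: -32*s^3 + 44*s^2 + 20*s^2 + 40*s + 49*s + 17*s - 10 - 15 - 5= -32*s^3 + 64*s^2 + 106*s - 30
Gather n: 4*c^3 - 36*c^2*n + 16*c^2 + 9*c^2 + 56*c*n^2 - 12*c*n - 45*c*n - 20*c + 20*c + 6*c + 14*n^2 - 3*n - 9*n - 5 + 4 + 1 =4*c^3 + 25*c^2 + 6*c + n^2*(56*c + 14) + n*(-36*c^2 - 57*c - 12)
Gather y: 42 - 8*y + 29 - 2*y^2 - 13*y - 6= -2*y^2 - 21*y + 65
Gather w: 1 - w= 1 - w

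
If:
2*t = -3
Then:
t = -3/2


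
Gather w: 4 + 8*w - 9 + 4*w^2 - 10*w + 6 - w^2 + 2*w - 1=3*w^2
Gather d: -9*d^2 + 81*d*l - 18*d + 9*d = -9*d^2 + d*(81*l - 9)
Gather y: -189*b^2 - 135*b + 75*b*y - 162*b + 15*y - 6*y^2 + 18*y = -189*b^2 - 297*b - 6*y^2 + y*(75*b + 33)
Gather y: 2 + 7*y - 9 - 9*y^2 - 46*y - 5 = -9*y^2 - 39*y - 12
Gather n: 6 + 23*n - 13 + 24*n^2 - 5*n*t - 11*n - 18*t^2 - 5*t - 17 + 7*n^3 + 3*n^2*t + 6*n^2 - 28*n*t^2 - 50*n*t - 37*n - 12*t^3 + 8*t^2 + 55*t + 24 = 7*n^3 + n^2*(3*t + 30) + n*(-28*t^2 - 55*t - 25) - 12*t^3 - 10*t^2 + 50*t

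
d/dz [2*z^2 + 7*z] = 4*z + 7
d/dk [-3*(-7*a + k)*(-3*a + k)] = 30*a - 6*k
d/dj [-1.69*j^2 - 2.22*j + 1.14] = -3.38*j - 2.22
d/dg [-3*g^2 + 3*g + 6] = 3 - 6*g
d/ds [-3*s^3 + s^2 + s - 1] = -9*s^2 + 2*s + 1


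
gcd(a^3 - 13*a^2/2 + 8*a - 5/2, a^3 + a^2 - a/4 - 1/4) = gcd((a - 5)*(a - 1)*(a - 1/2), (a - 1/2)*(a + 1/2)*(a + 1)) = a - 1/2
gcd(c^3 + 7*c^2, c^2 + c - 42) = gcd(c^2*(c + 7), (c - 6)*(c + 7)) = c + 7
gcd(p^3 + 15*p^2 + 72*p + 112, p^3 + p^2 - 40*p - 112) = p^2 + 8*p + 16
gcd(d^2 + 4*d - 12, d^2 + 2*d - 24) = d + 6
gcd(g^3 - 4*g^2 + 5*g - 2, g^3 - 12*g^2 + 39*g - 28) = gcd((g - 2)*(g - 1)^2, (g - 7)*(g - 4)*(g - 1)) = g - 1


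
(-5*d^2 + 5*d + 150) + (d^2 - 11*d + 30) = -4*d^2 - 6*d + 180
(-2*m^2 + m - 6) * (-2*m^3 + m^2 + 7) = 4*m^5 - 4*m^4 + 13*m^3 - 20*m^2 + 7*m - 42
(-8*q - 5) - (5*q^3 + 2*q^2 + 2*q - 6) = -5*q^3 - 2*q^2 - 10*q + 1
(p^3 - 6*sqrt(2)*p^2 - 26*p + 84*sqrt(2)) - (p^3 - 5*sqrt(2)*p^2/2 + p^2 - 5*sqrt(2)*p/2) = -7*sqrt(2)*p^2/2 - p^2 - 26*p + 5*sqrt(2)*p/2 + 84*sqrt(2)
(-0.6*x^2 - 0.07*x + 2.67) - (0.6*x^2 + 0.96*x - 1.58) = -1.2*x^2 - 1.03*x + 4.25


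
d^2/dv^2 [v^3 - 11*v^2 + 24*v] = 6*v - 22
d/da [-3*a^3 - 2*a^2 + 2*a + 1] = -9*a^2 - 4*a + 2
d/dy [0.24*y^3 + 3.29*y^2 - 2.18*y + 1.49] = 0.72*y^2 + 6.58*y - 2.18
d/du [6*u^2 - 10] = 12*u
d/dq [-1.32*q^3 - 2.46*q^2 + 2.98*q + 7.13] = -3.96*q^2 - 4.92*q + 2.98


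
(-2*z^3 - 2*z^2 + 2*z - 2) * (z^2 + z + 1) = -2*z^5 - 4*z^4 - 2*z^3 - 2*z^2 - 2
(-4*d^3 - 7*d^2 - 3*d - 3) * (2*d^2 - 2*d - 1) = -8*d^5 - 6*d^4 + 12*d^3 + 7*d^2 + 9*d + 3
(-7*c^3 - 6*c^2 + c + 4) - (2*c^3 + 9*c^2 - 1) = -9*c^3 - 15*c^2 + c + 5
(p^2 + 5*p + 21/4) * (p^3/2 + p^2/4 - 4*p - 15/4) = p^5/2 + 11*p^4/4 - p^3/8 - 359*p^2/16 - 159*p/4 - 315/16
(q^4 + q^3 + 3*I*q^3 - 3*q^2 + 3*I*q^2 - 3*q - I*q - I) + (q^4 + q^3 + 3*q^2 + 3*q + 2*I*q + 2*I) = 2*q^4 + 2*q^3 + 3*I*q^3 + 3*I*q^2 + I*q + I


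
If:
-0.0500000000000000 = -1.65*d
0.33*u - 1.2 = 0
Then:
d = 0.03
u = 3.64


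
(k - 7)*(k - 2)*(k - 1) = k^3 - 10*k^2 + 23*k - 14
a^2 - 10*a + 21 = (a - 7)*(a - 3)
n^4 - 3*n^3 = n^3*(n - 3)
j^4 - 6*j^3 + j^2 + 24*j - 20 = (j - 5)*(j - 2)*(j - 1)*(j + 2)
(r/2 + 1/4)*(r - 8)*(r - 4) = r^3/2 - 23*r^2/4 + 13*r + 8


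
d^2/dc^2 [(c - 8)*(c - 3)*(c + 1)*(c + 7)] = 12*c^2 - 18*c - 114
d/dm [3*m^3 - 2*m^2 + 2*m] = 9*m^2 - 4*m + 2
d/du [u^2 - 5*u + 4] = 2*u - 5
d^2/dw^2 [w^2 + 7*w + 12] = 2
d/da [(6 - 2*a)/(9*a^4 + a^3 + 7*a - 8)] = 2*(-9*a^4 - a^3 - 7*a + (a - 3)*(36*a^3 + 3*a^2 + 7) + 8)/(9*a^4 + a^3 + 7*a - 8)^2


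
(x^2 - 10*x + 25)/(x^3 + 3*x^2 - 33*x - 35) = (x - 5)/(x^2 + 8*x + 7)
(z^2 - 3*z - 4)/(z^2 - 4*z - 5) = (z - 4)/(z - 5)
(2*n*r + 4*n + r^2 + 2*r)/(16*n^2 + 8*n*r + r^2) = (2*n*r + 4*n + r^2 + 2*r)/(16*n^2 + 8*n*r + r^2)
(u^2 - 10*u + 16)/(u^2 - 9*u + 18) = (u^2 - 10*u + 16)/(u^2 - 9*u + 18)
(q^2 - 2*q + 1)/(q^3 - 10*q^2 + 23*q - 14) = (q - 1)/(q^2 - 9*q + 14)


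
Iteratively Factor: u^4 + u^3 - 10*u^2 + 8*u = (u)*(u^3 + u^2 - 10*u + 8) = u*(u - 2)*(u^2 + 3*u - 4) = u*(u - 2)*(u + 4)*(u - 1)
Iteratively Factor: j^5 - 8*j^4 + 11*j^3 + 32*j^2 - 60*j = (j - 5)*(j^4 - 3*j^3 - 4*j^2 + 12*j) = (j - 5)*(j + 2)*(j^3 - 5*j^2 + 6*j) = (j - 5)*(j - 2)*(j + 2)*(j^2 - 3*j) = (j - 5)*(j - 3)*(j - 2)*(j + 2)*(j)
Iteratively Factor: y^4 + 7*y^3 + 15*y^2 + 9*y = (y)*(y^3 + 7*y^2 + 15*y + 9) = y*(y + 1)*(y^2 + 6*y + 9) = y*(y + 1)*(y + 3)*(y + 3)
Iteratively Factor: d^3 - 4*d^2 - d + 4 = (d - 4)*(d^2 - 1) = (d - 4)*(d - 1)*(d + 1)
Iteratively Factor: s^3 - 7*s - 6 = (s - 3)*(s^2 + 3*s + 2) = (s - 3)*(s + 2)*(s + 1)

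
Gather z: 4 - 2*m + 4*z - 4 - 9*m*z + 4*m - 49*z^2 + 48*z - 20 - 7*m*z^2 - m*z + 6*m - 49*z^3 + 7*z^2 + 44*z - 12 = 8*m - 49*z^3 + z^2*(-7*m - 42) + z*(96 - 10*m) - 32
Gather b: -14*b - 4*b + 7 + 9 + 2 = 18 - 18*b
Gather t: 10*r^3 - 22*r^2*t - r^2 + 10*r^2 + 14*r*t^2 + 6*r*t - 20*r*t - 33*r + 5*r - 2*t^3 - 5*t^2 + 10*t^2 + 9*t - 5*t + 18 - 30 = 10*r^3 + 9*r^2 - 28*r - 2*t^3 + t^2*(14*r + 5) + t*(-22*r^2 - 14*r + 4) - 12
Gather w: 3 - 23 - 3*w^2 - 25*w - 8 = -3*w^2 - 25*w - 28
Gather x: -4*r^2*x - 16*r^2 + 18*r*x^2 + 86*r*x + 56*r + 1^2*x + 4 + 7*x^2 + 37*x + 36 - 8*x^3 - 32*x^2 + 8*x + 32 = -16*r^2 + 56*r - 8*x^3 + x^2*(18*r - 25) + x*(-4*r^2 + 86*r + 46) + 72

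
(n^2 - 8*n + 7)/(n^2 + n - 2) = (n - 7)/(n + 2)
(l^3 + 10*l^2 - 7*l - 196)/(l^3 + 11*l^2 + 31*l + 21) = (l^2 + 3*l - 28)/(l^2 + 4*l + 3)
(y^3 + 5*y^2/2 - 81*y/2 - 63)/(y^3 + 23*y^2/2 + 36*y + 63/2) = (y - 6)/(y + 3)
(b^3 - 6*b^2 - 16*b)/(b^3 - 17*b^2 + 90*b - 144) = b*(b + 2)/(b^2 - 9*b + 18)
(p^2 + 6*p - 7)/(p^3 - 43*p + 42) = 1/(p - 6)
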